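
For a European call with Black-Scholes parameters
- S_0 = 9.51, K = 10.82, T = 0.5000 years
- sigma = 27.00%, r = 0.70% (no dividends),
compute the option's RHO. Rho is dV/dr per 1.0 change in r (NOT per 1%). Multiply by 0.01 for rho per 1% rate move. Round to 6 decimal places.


Answer: Rho = 1.216774

Derivation:
d1 = -0.5621624454; d2 = -0.7530812763
phi(d1) = 0.3406322461; exp(-qT) = 1.0000000000; exp(-rT) = 0.9965061179
N(d2) = 0.2257005375
Rho = K*T*exp(-rT)*N(d2) = 10.8200 * 0.5000 * 0.9965061179 * 0.2257005375 = 1.216774


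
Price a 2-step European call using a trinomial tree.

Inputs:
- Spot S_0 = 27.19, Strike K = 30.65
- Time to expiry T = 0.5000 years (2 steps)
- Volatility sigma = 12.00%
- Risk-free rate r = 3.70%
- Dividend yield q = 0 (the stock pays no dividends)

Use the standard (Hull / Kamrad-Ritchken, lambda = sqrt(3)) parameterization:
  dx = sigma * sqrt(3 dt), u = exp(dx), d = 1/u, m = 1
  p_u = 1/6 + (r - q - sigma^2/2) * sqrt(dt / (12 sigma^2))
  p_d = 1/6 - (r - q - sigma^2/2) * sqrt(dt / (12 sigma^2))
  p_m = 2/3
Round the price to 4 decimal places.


dt = T/N = 0.250000; dx = sigma*sqrt(3*dt) = 0.103923
u = exp(dx) = 1.109515; d = 1/u = 0.901295
p_u = 0.202510, p_m = 0.666667, p_d = 0.130823
Discount per step: exp(-r*dt) = 0.990793
Stock lattice S(k, j) with j the centered position index:
  k=0: S(0,+0) = 27.1900
  k=1: S(1,-1) = 24.5062; S(1,+0) = 27.1900; S(1,+1) = 30.1677
  k=2: S(2,-2) = 22.0873; S(2,-1) = 24.5062; S(2,+0) = 27.1900; S(2,+1) = 30.1677; S(2,+2) = 33.4715
Terminal payoffs V(N, j) = max(S_T - K, 0):
  V(2,-2) = 0.000000; V(2,-1) = 0.000000; V(2,+0) = 0.000000; V(2,+1) = 0.000000; V(2,+2) = 2.821534
Backward induction: V(k, j) = exp(-r*dt) * [p_u * V(k+1, j+1) + p_m * V(k+1, j) + p_d * V(k+1, j-1)]
  V(1,-1) = exp(-r*dt) * [p_u*0.000000 + p_m*0.000000 + p_d*0.000000] = 0.000000
  V(1,+0) = exp(-r*dt) * [p_u*0.000000 + p_m*0.000000 + p_d*0.000000] = 0.000000
  V(1,+1) = exp(-r*dt) * [p_u*2.821534 + p_m*0.000000 + p_d*0.000000] = 0.566129
  V(0,+0) = exp(-r*dt) * [p_u*0.566129 + p_m*0.000000 + p_d*0.000000] = 0.113592

Answer: Price = V(0,0) = 0.1136


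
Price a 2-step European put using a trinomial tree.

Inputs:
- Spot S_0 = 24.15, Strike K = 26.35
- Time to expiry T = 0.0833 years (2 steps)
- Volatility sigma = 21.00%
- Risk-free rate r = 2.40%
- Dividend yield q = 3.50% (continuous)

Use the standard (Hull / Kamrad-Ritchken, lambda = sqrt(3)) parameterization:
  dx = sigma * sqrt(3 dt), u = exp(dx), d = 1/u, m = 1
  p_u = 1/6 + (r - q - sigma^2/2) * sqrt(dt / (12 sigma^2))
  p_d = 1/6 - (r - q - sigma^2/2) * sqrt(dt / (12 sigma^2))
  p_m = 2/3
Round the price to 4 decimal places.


Answer: Price = V(0,0) = 2.2589

Derivation:
dt = T/N = 0.041650; dx = sigma*sqrt(3*dt) = 0.074231
u = exp(dx) = 1.077056; d = 1/u = 0.928457
p_u = 0.157395, p_m = 0.666667, p_d = 0.175939
Discount per step: exp(-r*dt) = 0.999001
Stock lattice S(k, j) with j the centered position index:
  k=0: S(0,+0) = 24.1500
  k=1: S(1,-1) = 22.4222; S(1,+0) = 24.1500; S(1,+1) = 26.0109
  k=2: S(2,-2) = 20.8181; S(2,-1) = 22.4222; S(2,+0) = 24.1500; S(2,+1) = 26.0109; S(2,+2) = 28.0152
Terminal payoffs V(N, j) = max(K - S_T, 0):
  V(2,-2) = 5.531924; V(2,-1) = 3.927767; V(2,+0) = 2.200000; V(2,+1) = 0.339098; V(2,+2) = 0.000000
Backward induction: V(k, j) = exp(-r*dt) * [p_u * V(k+1, j+1) + p_m * V(k+1, j) + p_d * V(k+1, j-1)]
  V(1,-1) = exp(-r*dt) * [p_u*2.200000 + p_m*3.927767 + p_d*5.531924] = 3.934124
  V(1,+0) = exp(-r*dt) * [p_u*0.339098 + p_m*2.200000 + p_d*3.927767] = 2.208876
  V(1,+1) = exp(-r*dt) * [p_u*0.000000 + p_m*0.339098 + p_d*2.200000] = 0.612518
  V(0,+0) = exp(-r*dt) * [p_u*0.612518 + p_m*2.208876 + p_d*3.934124] = 2.258896


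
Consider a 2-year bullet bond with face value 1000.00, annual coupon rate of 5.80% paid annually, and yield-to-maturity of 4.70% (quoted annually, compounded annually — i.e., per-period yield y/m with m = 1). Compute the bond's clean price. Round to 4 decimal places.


Answer: Price = 1020.5408

Derivation:
Coupon per period c = face * coupon_rate / m = 58.000000
Periods per year m = 1; per-period yield y/m = 0.047000
Number of cashflows N = 2
Cashflows (t years, CF_t, discount factor 1/(1+y/m)^(m*t), PV):
  t = 1.0000: CF_t = 58.000000, DF = 0.955110, PV = 55.396371
  t = 2.0000: CF_t = 1058.000000, DF = 0.912235, PV = 965.144420
Price P = sum_t PV_t = 1020.540791


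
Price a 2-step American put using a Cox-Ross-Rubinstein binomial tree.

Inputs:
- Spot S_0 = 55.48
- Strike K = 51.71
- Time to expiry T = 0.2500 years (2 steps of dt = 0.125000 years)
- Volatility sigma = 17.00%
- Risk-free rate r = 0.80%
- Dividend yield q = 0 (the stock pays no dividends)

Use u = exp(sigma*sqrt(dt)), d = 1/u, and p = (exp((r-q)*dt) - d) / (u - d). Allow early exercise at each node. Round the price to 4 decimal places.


Answer: Price = V(0,0) = 0.6441

Derivation:
dt = T/N = 0.125000
u = exp(sigma*sqrt(dt)) = 1.061947; d = 1/u = 0.941667
p = (exp((r-q)*dt) - d) / (u - d) = 0.493297
Discount per step: exp(-r*dt) = 0.999000
Stock lattice S(k, i) with i counting down-moves:
  k=0: S(0,0) = 55.4800
  k=1: S(1,0) = 58.9168; S(1,1) = 52.2437
  k=2: S(2,0) = 62.5665; S(2,1) = 55.4800; S(2,2) = 49.1961
Terminal payoffs V(N, i) = max(K - S_T, 0):
  V(2,0) = 0.000000; V(2,1) = 0.000000; V(2,2) = 2.513896
Backward induction: V(k, i) = exp(-r*dt) * [p * V(k+1, i) + (1-p) * V(k+1, i+1)]; then take max(V_cont, immediate exercise) for American.
  V(1,0) = exp(-r*dt) * [p*0.000000 + (1-p)*0.000000] = 0.000000; exercise = 0.000000; V(1,0) = max -> 0.000000
  V(1,1) = exp(-r*dt) * [p*0.000000 + (1-p)*2.513896] = 1.272526; exercise = 0.000000; V(1,1) = max -> 1.272526
  V(0,0) = exp(-r*dt) * [p*0.000000 + (1-p)*1.272526] = 0.644149; exercise = 0.000000; V(0,0) = max -> 0.644149


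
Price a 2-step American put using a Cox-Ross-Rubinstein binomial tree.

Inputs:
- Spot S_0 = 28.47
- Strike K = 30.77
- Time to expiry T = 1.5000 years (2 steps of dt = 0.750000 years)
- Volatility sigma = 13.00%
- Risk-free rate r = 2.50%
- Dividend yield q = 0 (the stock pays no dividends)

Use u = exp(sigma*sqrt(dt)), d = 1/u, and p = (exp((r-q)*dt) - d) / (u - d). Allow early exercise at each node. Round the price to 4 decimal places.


Answer: Price = V(0,0) = 2.8714

Derivation:
dt = T/N = 0.750000
u = exp(sigma*sqrt(dt)) = 1.119165; d = 1/u = 0.893523
p = (exp((r-q)*dt) - d) / (u - d) = 0.555764
Discount per step: exp(-r*dt) = 0.981425
Stock lattice S(k, i) with i counting down-moves:
  k=0: S(0,0) = 28.4700
  k=1: S(1,0) = 31.8626; S(1,1) = 25.4386
  k=2: S(2,0) = 35.6596; S(2,1) = 28.4700; S(2,2) = 22.7300
Terminal payoffs V(N, i) = max(K - S_T, 0):
  V(2,0) = 0.000000; V(2,1) = 2.300000; V(2,2) = 8.040030
Backward induction: V(k, i) = exp(-r*dt) * [p * V(k+1, i) + (1-p) * V(k+1, i+1)]; then take max(V_cont, immediate exercise) for American.
  V(1,0) = exp(-r*dt) * [p*0.000000 + (1-p)*2.300000] = 1.002764; exercise = 0.000000; V(1,0) = max -> 1.002764
  V(1,1) = exp(-r*dt) * [p*2.300000 + (1-p)*8.040030] = 4.759840; exercise = 5.331403; V(1,1) = max -> 5.331403
  V(0,0) = exp(-r*dt) * [p*1.002764 + (1-p)*5.331403] = 2.871356; exercise = 2.300000; V(0,0) = max -> 2.871356


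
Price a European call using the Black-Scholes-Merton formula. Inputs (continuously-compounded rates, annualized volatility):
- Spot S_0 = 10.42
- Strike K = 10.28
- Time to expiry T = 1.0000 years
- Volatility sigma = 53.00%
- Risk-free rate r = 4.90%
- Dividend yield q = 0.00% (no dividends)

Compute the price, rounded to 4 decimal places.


d1 = (ln(S/K) + (r - q + 0.5*sigma^2) * T) / (sigma * sqrt(T)) = 0.38297505
d2 = d1 - sigma * sqrt(T) = -0.14702495
exp(-rT) = 0.95218113; exp(-qT) = 1.00000000
C = S_0 * exp(-qT) * N(d1) - K * exp(-rT) * N(d2)
N(d1) = 0.64913087; N(d2) = 0.44155616
C = 10.4200 * 1.00000000 * 0.64913087 - 10.2800 * 0.95218113 * 0.44155616 = 2.4418

Answer: Price = 2.4418


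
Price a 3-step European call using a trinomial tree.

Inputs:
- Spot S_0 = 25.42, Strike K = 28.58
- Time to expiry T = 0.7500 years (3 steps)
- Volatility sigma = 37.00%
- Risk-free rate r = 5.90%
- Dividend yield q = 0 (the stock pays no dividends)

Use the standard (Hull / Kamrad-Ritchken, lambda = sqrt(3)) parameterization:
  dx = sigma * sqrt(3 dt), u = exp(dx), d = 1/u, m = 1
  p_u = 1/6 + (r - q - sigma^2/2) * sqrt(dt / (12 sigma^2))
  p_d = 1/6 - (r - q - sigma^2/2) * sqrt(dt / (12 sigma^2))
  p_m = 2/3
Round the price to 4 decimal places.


Answer: Price = V(0,0) = 2.5796

Derivation:
dt = T/N = 0.250000; dx = sigma*sqrt(3*dt) = 0.320429
u = exp(dx) = 1.377719; d = 1/u = 0.725837
p_u = 0.162980, p_m = 0.666667, p_d = 0.170353
Discount per step: exp(-r*dt) = 0.985358
Stock lattice S(k, j) with j the centered position index:
  k=0: S(0,+0) = 25.4200
  k=1: S(1,-1) = 18.4508; S(1,+0) = 25.4200; S(1,+1) = 35.0216
  k=2: S(2,-2) = 13.3923; S(2,-1) = 18.4508; S(2,+0) = 25.4200; S(2,+1) = 35.0216; S(2,+2) = 48.2500
  k=3: S(3,-3) = 9.7206; S(3,-2) = 13.3923; S(3,-1) = 18.4508; S(3,+0) = 25.4200; S(3,+1) = 35.0216; S(3,+2) = 48.2500; S(3,+3) = 66.4749
Terminal payoffs V(N, j) = max(S_T - K, 0):
  V(3,-3) = 0.000000; V(3,-2) = 0.000000; V(3,-1) = 0.000000; V(3,+0) = 0.000000; V(3,+1) = 6.441623; V(3,+2) = 19.669963; V(3,+3) = 37.894902
Backward induction: V(k, j) = exp(-r*dt) * [p_u * V(k+1, j+1) + p_m * V(k+1, j) + p_d * V(k+1, j-1)]
  V(2,-2) = exp(-r*dt) * [p_u*0.000000 + p_m*0.000000 + p_d*0.000000] = 0.000000
  V(2,-1) = exp(-r*dt) * [p_u*0.000000 + p_m*0.000000 + p_d*0.000000] = 0.000000
  V(2,+0) = exp(-r*dt) * [p_u*6.441623 + p_m*0.000000 + p_d*0.000000] = 1.034485
  V(2,+1) = exp(-r*dt) * [p_u*19.669963 + p_m*6.441623 + p_d*0.000000] = 7.390413
  V(2,+2) = exp(-r*dt) * [p_u*37.894902 + p_m*19.669963 + p_d*6.441623] = 20.088280
  V(1,-1) = exp(-r*dt) * [p_u*1.034485 + p_m*0.000000 + p_d*0.000000] = 0.166132
  V(1,+0) = exp(-r*dt) * [p_u*7.390413 + p_m*1.034485 + p_d*0.000000] = 1.866414
  V(1,+1) = exp(-r*dt) * [p_u*20.088280 + p_m*7.390413 + p_d*1.034485] = 8.254506
  V(0,+0) = exp(-r*dt) * [p_u*8.254506 + p_m*1.866414 + p_d*0.166132] = 2.579568


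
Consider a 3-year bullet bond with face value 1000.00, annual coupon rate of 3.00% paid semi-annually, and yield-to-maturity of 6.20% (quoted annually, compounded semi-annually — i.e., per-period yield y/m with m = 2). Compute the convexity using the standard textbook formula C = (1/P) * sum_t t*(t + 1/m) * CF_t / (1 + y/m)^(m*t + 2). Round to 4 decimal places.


Coupon per period c = face * coupon_rate / m = 15.000000
Periods per year m = 2; per-period yield y/m = 0.031000
Number of cashflows N = 6
Cashflows (t years, CF_t, discount factor 1/(1+y/m)^(m*t), PV):
  t = 0.5000: CF_t = 15.000000, DF = 0.969932, PV = 14.548982
  t = 1.0000: CF_t = 15.000000, DF = 0.940768, PV = 14.111524
  t = 1.5000: CF_t = 15.000000, DF = 0.912481, PV = 13.687220
  t = 2.0000: CF_t = 15.000000, DF = 0.885045, PV = 13.275675
  t = 2.5000: CF_t = 15.000000, DF = 0.858434, PV = 12.876503
  t = 3.0000: CF_t = 1015.000000, DF = 0.832622, PV = 845.111576
Price P = sum_t PV_t = 913.611480
Convexity numerator sum_t t*(t + 1/m) * CF_t / (1+y/m)^(m*t + 2):
  t = 0.5000: term = 6.843610
  t = 1.0000: term = 19.913512
  t = 1.5000: term = 38.629509
  t = 2.0000: term = 62.446668
  t = 2.5000: term = 90.853542
  t = 3.0000: term = 8348.068789
Convexity = (1/P) * sum = 8566.755631 / 913.611480 = 9.376804

Answer: Convexity = 9.3768


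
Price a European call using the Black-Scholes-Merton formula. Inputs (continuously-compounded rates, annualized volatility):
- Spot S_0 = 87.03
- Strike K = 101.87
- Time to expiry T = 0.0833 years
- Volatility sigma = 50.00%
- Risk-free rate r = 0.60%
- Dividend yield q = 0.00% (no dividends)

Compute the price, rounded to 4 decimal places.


Answer: Price = 0.9537

Derivation:
d1 = (ln(S/K) + (r - q + 0.5*sigma^2) * T) / (sigma * sqrt(T)) = -1.01540868
d2 = d1 - sigma * sqrt(T) = -1.15971738
exp(-rT) = 0.99950032; exp(-qT) = 1.00000000
C = S_0 * exp(-qT) * N(d1) - K * exp(-rT) * N(d2)
N(d1) = 0.15495553; N(d2) = 0.12308195
C = 87.0300 * 1.00000000 * 0.15495553 - 101.8700 * 0.99950032 * 0.12308195 = 0.9537


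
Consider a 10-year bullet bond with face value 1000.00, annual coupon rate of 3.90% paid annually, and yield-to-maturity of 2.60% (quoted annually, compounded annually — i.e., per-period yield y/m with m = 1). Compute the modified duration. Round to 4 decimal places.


Answer: Modified duration = 8.3458

Derivation:
Coupon per period c = face * coupon_rate / m = 39.000000
Periods per year m = 1; per-period yield y/m = 0.026000
Number of cashflows N = 10
Cashflows (t years, CF_t, discount factor 1/(1+y/m)^(m*t), PV):
  t = 1.0000: CF_t = 39.000000, DF = 0.974659, PV = 38.011696
  t = 2.0000: CF_t = 39.000000, DF = 0.949960, PV = 37.048437
  t = 3.0000: CF_t = 39.000000, DF = 0.925887, PV = 36.109587
  t = 4.0000: CF_t = 39.000000, DF = 0.902424, PV = 35.194530
  t = 5.0000: CF_t = 39.000000, DF = 0.879555, PV = 34.302660
  t = 6.0000: CF_t = 39.000000, DF = 0.857266, PV = 33.433392
  t = 7.0000: CF_t = 39.000000, DF = 0.835542, PV = 32.586152
  t = 8.0000: CF_t = 39.000000, DF = 0.814369, PV = 31.760382
  t = 9.0000: CF_t = 39.000000, DF = 0.793732, PV = 30.955538
  t = 10.0000: CF_t = 1039.000000, DF = 0.773618, PV = 803.788780
Price P = sum_t PV_t = 1113.191155
First compute Macaulay numerator sum_t t * PV_t:
  t * PV_t at t = 1.0000: 38.011696
  t * PV_t at t = 2.0000: 74.096873
  t * PV_t at t = 3.0000: 108.328762
  t * PV_t at t = 4.0000: 140.778118
  t * PV_t at t = 5.0000: 171.513302
  t * PV_t at t = 6.0000: 200.600353
  t * PV_t at t = 7.0000: 228.103065
  t * PV_t at t = 8.0000: 254.083058
  t * PV_t at t = 9.0000: 278.599844
  t * PV_t at t = 10.0000: 8037.887803
Macaulay duration D = 9532.002875 / 1113.191155 = 8.562773
Modified duration = D / (1 + y/m) = 8.562773 / (1 + 0.026000) = 8.345782


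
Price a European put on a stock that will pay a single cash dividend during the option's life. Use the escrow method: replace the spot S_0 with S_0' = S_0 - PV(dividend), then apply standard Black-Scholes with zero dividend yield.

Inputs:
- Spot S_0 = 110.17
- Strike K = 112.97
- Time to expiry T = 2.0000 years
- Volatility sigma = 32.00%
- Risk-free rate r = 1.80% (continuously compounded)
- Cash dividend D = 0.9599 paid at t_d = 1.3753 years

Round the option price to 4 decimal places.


PV(D) = D * exp(-r * t_d) = 0.9599 * 0.97554850 = 0.93642901
S_0' = S_0 - PV(D) = 110.1700 - 0.93642901 = 109.23357099
d1 = (ln(S_0'/K) + (r + sigma^2/2)*T) / (sigma*sqrt(T)) = 0.23150266
d2 = d1 - sigma*sqrt(T) = -0.22104568
exp(-rT) = 0.96464029
N(-d1) = 0.40846216; N(-d2) = 0.58747157
P = K * exp(-rT) * N(-d2) - S_0' * N(-d1) = 112.9700 * 0.96464029 * 0.58747157 - 109.23357099 * 0.40846216 = 19.4022

Answer: Price = 19.4022


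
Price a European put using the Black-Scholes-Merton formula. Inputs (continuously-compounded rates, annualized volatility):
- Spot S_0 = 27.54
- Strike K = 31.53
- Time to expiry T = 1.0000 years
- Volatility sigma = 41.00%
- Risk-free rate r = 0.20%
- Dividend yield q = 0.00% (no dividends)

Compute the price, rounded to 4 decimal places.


d1 = (ln(S/K) + (r - q + 0.5*sigma^2) * T) / (sigma * sqrt(T)) = -0.12012190
d2 = d1 - sigma * sqrt(T) = -0.53012190
exp(-rT) = 0.99800200; exp(-qT) = 1.00000000
P = K * exp(-rT) * N(-d2) - S_0 * exp(-qT) * N(-d1)
N(-d1) = 0.54780671; N(-d2) = 0.70198629
P = 31.5300 * 0.99800200 * 0.70198629 - 27.5400 * 1.00000000 * 0.54780671 = 7.0028

Answer: Price = 7.0028


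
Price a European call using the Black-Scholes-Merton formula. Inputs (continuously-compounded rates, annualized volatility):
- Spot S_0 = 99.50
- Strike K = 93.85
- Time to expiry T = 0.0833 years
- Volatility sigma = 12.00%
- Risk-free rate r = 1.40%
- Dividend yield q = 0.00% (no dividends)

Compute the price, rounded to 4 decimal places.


Answer: Price = 5.8174

Derivation:
d1 = (ln(S/K) + (r - q + 0.5*sigma^2) * T) / (sigma * sqrt(T)) = 1.73891810
d2 = d1 - sigma * sqrt(T) = 1.70428401
exp(-rT) = 0.99883448; exp(-qT) = 1.00000000
C = S_0 * exp(-qT) * N(d1) - K * exp(-rT) * N(d2)
N(d1) = 0.95897541; N(d2) = 0.95583598
C = 99.5000 * 1.00000000 * 0.95897541 - 93.8500 * 0.99883448 * 0.95583598 = 5.8174


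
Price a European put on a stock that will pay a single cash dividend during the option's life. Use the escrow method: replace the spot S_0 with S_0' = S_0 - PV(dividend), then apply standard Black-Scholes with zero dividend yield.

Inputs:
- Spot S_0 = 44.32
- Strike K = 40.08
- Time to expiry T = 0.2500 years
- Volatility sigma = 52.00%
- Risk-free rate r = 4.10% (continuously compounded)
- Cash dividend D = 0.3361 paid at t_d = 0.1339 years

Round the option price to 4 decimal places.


PV(D) = D * exp(-r * t_d) = 0.3361 * 0.99452514 = 0.33425990
S_0' = S_0 - PV(D) = 44.3200 - 0.33425990 = 43.98574010
d1 = (ln(S_0'/K) + (r + sigma^2/2)*T) / (sigma*sqrt(T)) = 0.52706937
d2 = d1 - sigma*sqrt(T) = 0.26706937
exp(-rT) = 0.98980235
N(-d1) = 0.29907271; N(-d2) = 0.39470788
P = K * exp(-rT) * N(-d2) - S_0' * N(-d1) = 40.0800 * 0.98980235 * 0.39470788 - 43.98574010 * 0.29907271 = 2.5036

Answer: Price = 2.5036


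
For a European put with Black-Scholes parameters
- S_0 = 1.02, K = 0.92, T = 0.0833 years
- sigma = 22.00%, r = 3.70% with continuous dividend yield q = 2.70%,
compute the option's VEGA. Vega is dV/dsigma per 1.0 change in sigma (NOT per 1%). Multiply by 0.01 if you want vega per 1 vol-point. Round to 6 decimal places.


Answer: Vega = 0.029061

Derivation:
d1 = 1.6699222903; d2 = 1.6064264636
phi(d1) = 0.0989383094; exp(-qT) = 0.9977534273; exp(-rT) = 0.9969226448
Vega = S * exp(-qT) * phi(d1) * sqrt(T) = 1.0200 * 0.9977534273 * 0.0989383094 * 0.2886173938 = 0.029061


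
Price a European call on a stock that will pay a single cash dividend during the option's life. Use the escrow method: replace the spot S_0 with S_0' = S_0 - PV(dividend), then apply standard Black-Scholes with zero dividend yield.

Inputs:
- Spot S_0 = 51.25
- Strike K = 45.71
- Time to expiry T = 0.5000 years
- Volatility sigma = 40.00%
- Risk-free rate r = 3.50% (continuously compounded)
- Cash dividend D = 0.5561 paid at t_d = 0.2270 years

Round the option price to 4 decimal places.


PV(D) = D * exp(-r * t_d) = 0.5561 * 0.99208648 = 0.55169929
S_0' = S_0 - PV(D) = 51.2500 - 0.55169929 = 50.69830071
d1 = (ln(S_0'/K) + (r + sigma^2/2)*T) / (sigma*sqrt(T)) = 0.56948719
d2 = d1 - sigma*sqrt(T) = 0.28664448
exp(-rT) = 0.98265224
N(d1) = 0.71548722; N(d2) = 0.61280772
C = S_0' * N(d1) - K * exp(-rT) * N(d2) = 50.69830071 * 0.71548722 - 45.7100 * 0.98265224 * 0.61280772 = 8.7485

Answer: Price = 8.7485


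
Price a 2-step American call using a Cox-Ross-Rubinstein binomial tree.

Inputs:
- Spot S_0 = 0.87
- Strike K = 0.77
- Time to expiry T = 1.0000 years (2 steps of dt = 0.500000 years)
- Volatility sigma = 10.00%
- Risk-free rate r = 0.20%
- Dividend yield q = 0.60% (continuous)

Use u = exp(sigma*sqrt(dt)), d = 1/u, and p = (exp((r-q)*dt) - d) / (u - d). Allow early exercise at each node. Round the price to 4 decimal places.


Answer: Price = V(0,0) = 0.1014

Derivation:
dt = T/N = 0.500000
u = exp(sigma*sqrt(dt)) = 1.073271; d = 1/u = 0.931731
p = (exp((r-q)*dt) - d) / (u - d) = 0.468213
Discount per step: exp(-r*dt) = 0.999000
Stock lattice S(k, i) with i counting down-moves:
  k=0: S(0,0) = 0.8700
  k=1: S(1,0) = 0.9337; S(1,1) = 0.8106
  k=2: S(2,0) = 1.0022; S(2,1) = 0.8700; S(2,2) = 0.7553
Terminal payoffs V(N, i) = max(S_T - K, 0):
  V(2,0) = 0.232162; V(2,1) = 0.100000; V(2,2) = 0.000000
Backward induction: V(k, i) = exp(-r*dt) * [p * V(k+1, i) + (1-p) * V(k+1, i+1)]; then take max(V_cont, immediate exercise) for American.
  V(1,0) = exp(-r*dt) * [p*0.232162 + (1-p)*0.100000] = 0.161718; exercise = 0.163745; V(1,0) = max -> 0.163745
  V(1,1) = exp(-r*dt) * [p*0.100000 + (1-p)*0.000000] = 0.046775; exercise = 0.040606; V(1,1) = max -> 0.046775
  V(0,0) = exp(-r*dt) * [p*0.163745 + (1-p)*0.046775] = 0.101440; exercise = 0.100000; V(0,0) = max -> 0.101440


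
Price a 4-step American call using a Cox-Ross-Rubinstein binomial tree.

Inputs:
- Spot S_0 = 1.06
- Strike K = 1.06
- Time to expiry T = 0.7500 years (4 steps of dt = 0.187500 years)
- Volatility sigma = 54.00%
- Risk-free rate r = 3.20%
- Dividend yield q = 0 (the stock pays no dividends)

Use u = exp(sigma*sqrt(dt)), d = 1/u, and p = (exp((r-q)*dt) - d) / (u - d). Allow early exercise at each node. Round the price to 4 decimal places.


Answer: Price = V(0,0) = 0.1948

Derivation:
dt = T/N = 0.187500
u = exp(sigma*sqrt(dt)) = 1.263426; d = 1/u = 0.791499
p = (exp((r-q)*dt) - d) / (u - d) = 0.454560
Discount per step: exp(-r*dt) = 0.994018
Stock lattice S(k, i) with i counting down-moves:
  k=0: S(0,0) = 1.0600
  k=1: S(1,0) = 1.3392; S(1,1) = 0.8390
  k=2: S(2,0) = 1.6920; S(2,1) = 1.0600; S(2,2) = 0.6641
  k=3: S(3,0) = 2.1377; S(3,1) = 1.3392; S(3,2) = 0.8390; S(3,3) = 0.5256
  k=4: S(4,0) = 2.7009; S(4,1) = 1.6920; S(4,2) = 1.0600; S(4,3) = 0.6641; S(4,4) = 0.4160
Terminal payoffs V(N, i) = max(S_T - K, 0):
  V(4,0) = 1.640876; V(4,1) = 0.632019; V(4,2) = 0.000000; V(4,3) = 0.000000; V(4,4) = 0.000000
Backward induction: V(k, i) = exp(-r*dt) * [p * V(k+1, i) + (1-p) * V(k+1, i+1)]; then take max(V_cont, immediate exercise) for American.
  V(3,0) = exp(-r*dt) * [p*1.640876 + (1-p)*0.632019] = 1.084082; exercise = 1.077741; V(3,0) = max -> 1.084082
  V(3,1) = exp(-r*dt) * [p*0.632019 + (1-p)*0.000000] = 0.285572; exercise = 0.279231; V(3,1) = max -> 0.285572
  V(3,2) = exp(-r*dt) * [p*0.000000 + (1-p)*0.000000] = 0.000000; exercise = 0.000000; V(3,2) = max -> 0.000000
  V(3,3) = exp(-r*dt) * [p*0.000000 + (1-p)*0.000000] = 0.000000; exercise = 0.000000; V(3,3) = max -> 0.000000
  V(2,0) = exp(-r*dt) * [p*1.084082 + (1-p)*0.285572] = 0.644663; exercise = 0.632019; V(2,0) = max -> 0.644663
  V(2,1) = exp(-r*dt) * [p*0.285572 + (1-p)*0.000000] = 0.129033; exercise = 0.000000; V(2,1) = max -> 0.129033
  V(2,2) = exp(-r*dt) * [p*0.000000 + (1-p)*0.000000] = 0.000000; exercise = 0.000000; V(2,2) = max -> 0.000000
  V(1,0) = exp(-r*dt) * [p*0.644663 + (1-p)*0.129033] = 0.361244; exercise = 0.279231; V(1,0) = max -> 0.361244
  V(1,1) = exp(-r*dt) * [p*0.129033 + (1-p)*0.000000] = 0.058303; exercise = 0.000000; V(1,1) = max -> 0.058303
  V(0,0) = exp(-r*dt) * [p*0.361244 + (1-p)*0.058303] = 0.194835; exercise = 0.000000; V(0,0) = max -> 0.194835


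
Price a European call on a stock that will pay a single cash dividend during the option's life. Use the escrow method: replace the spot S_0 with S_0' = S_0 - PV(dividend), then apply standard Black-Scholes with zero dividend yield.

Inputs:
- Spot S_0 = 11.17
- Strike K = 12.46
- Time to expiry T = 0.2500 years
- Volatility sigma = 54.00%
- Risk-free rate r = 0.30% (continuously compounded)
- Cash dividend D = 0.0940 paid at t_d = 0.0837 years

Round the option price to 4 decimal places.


PV(D) = D * exp(-r * t_d) = 0.0940 * 0.99974893 = 0.09397640
S_0' = S_0 - PV(D) = 11.1700 - 0.09397640 = 11.07602360
d1 = (ln(S_0'/K) + (r + sigma^2/2)*T) / (sigma*sqrt(T)) = -0.29829918
d2 = d1 - sigma*sqrt(T) = -0.56829918
exp(-rT) = 0.99925028
N(d1) = 0.38273742; N(d2) = 0.28491592
C = S_0' * N(d1) - K * exp(-rT) * N(d2) = 11.07602360 * 0.38273742 - 12.4600 * 0.99925028 * 0.28491592 = 0.6918

Answer: Price = 0.6918


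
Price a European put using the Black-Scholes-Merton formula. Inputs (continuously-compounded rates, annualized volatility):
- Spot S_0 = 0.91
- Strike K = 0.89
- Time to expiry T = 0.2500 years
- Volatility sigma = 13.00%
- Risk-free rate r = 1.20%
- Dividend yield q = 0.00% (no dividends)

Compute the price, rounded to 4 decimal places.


Answer: Price = 0.0137

Derivation:
d1 = (ln(S/K) + (r - q + 0.5*sigma^2) * T) / (sigma * sqrt(T)) = 0.42054826
d2 = d1 - sigma * sqrt(T) = 0.35554826
exp(-rT) = 0.99700450; exp(-qT) = 1.00000000
P = K * exp(-rT) * N(-d2) - S_0 * exp(-qT) * N(-d1)
N(-d1) = 0.33704249; N(-d2) = 0.36108945
P = 0.8900 * 0.99700450 * 0.36108945 - 0.9100 * 1.00000000 * 0.33704249 = 0.0137


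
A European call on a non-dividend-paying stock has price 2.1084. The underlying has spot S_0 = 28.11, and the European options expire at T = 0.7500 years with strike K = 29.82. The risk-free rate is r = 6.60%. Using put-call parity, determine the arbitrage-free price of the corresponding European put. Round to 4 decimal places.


Answer: Put price = 2.3782

Derivation:
Put-call parity: C - P = S_0 * exp(-qT) - K * exp(-rT).
S_0 * exp(-qT) = 28.1100 * 1.00000000 = 28.11000000
K * exp(-rT) = 29.8200 * 0.95170516 = 28.37984782
P = C - S*exp(-qT) + K*exp(-rT)
P = 2.1084 - 28.11000000 + 28.37984782 = 2.3782


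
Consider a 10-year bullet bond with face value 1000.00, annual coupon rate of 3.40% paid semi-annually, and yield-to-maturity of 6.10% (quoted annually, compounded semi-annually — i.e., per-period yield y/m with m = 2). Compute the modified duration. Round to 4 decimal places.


Coupon per period c = face * coupon_rate / m = 17.000000
Periods per year m = 2; per-period yield y/m = 0.030500
Number of cashflows N = 20
Cashflows (t years, CF_t, discount factor 1/(1+y/m)^(m*t), PV):
  t = 0.5000: CF_t = 17.000000, DF = 0.970403, PV = 16.496846
  t = 1.0000: CF_t = 17.000000, DF = 0.941681, PV = 16.008584
  t = 1.5000: CF_t = 17.000000, DF = 0.913810, PV = 15.534774
  t = 2.0000: CF_t = 17.000000, DF = 0.886764, PV = 15.074987
  t = 2.5000: CF_t = 17.000000, DF = 0.860518, PV = 14.628808
  t = 3.0000: CF_t = 17.000000, DF = 0.835049, PV = 14.195835
  t = 3.5000: CF_t = 17.000000, DF = 0.810334, PV = 13.775677
  t = 4.0000: CF_t = 17.000000, DF = 0.786350, PV = 13.367954
  t = 4.5000: CF_t = 17.000000, DF = 0.763076, PV = 12.972299
  t = 5.0000: CF_t = 17.000000, DF = 0.740491, PV = 12.588354
  t = 5.5000: CF_t = 17.000000, DF = 0.718575, PV = 12.215773
  t = 6.0000: CF_t = 17.000000, DF = 0.697307, PV = 11.854220
  t = 6.5000: CF_t = 17.000000, DF = 0.676669, PV = 11.503367
  t = 7.0000: CF_t = 17.000000, DF = 0.656641, PV = 11.162898
  t = 7.5000: CF_t = 17.000000, DF = 0.637206, PV = 10.832507
  t = 8.0000: CF_t = 17.000000, DF = 0.618347, PV = 10.511894
  t = 8.5000: CF_t = 17.000000, DF = 0.600045, PV = 10.200771
  t = 9.0000: CF_t = 17.000000, DF = 0.582286, PV = 9.898856
  t = 9.5000: CF_t = 17.000000, DF = 0.565052, PV = 9.605876
  t = 10.0000: CF_t = 1017.000000, DF = 0.548328, PV = 557.649132
Price P = sum_t PV_t = 800.079413
First compute Macaulay numerator sum_t t * PV_t:
  t * PV_t at t = 0.5000: 8.248423
  t * PV_t at t = 1.0000: 16.008584
  t * PV_t at t = 1.5000: 23.302161
  t * PV_t at t = 2.0000: 30.149973
  t * PV_t at t = 2.5000: 36.572020
  t * PV_t at t = 3.0000: 42.587505
  t * PV_t at t = 3.5000: 48.214869
  t * PV_t at t = 4.0000: 53.471817
  t * PV_t at t = 4.5000: 58.375346
  t * PV_t at t = 5.0000: 62.941772
  t * PV_t at t = 5.5000: 67.186753
  t * PV_t at t = 6.0000: 71.125318
  t * PV_t at t = 6.5000: 74.771885
  t * PV_t at t = 7.0000: 78.140289
  t * PV_t at t = 7.5000: 81.243803
  t * PV_t at t = 8.0000: 84.095154
  t * PV_t at t = 8.5000: 86.706551
  t * PV_t at t = 9.0000: 89.089701
  t * PV_t at t = 9.5000: 91.255826
  t * PV_t at t = 10.0000: 5576.491321
Macaulay duration D = 6679.979072 / 800.079413 = 8.349145
Modified duration = D / (1 + y/m) = 8.349145 / (1 + 0.030500) = 8.102033

Answer: Modified duration = 8.1020


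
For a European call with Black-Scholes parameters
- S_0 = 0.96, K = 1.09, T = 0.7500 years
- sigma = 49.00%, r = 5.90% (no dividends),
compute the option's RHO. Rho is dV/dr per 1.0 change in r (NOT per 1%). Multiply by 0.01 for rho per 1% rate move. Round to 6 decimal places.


d1 = 0.0171739536; d2 = -0.4071784943
phi(d1) = 0.3988834518; exp(-qT) = 1.0000000000; exp(-rT) = 0.9567147489
N(d2) = 0.3419384478
Rho = K*T*exp(-rT)*N(d2) = 1.0900 * 0.7500 * 0.9567147489 * 0.3419384478 = 0.267435

Answer: Rho = 0.267435


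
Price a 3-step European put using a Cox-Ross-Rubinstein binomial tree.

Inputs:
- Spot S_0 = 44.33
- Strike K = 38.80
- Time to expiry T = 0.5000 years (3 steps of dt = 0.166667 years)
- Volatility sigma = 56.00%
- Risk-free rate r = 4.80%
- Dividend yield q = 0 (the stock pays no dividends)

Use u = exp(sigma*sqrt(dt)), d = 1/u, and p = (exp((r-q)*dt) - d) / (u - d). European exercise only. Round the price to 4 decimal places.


Answer: Price = V(0,0) = 3.9108

Derivation:
dt = T/N = 0.166667
u = exp(sigma*sqrt(dt)) = 1.256863; d = 1/u = 0.795632
p = (exp((r-q)*dt) - d) / (u - d) = 0.460507
Discount per step: exp(-r*dt) = 0.992032
Stock lattice S(k, i) with i counting down-moves:
  k=0: S(0,0) = 44.3300
  k=1: S(1,0) = 55.7167; S(1,1) = 35.2703
  k=2: S(2,0) = 70.0283; S(2,1) = 44.3300; S(2,2) = 28.0622
  k=3: S(3,0) = 88.0160; S(3,1) = 55.7167; S(3,2) = 35.2703; S(3,3) = 22.3272
Terminal payoffs V(N, i) = max(K - S_T, 0):
  V(3,0) = 0.000000; V(3,1) = 0.000000; V(3,2) = 3.529652; V(3,3) = 16.472826
Backward induction: V(k, i) = exp(-r*dt) * [p * V(k+1, i) + (1-p) * V(k+1, i+1)].
  V(2,0) = exp(-r*dt) * [p*0.000000 + (1-p)*0.000000] = 0.000000
  V(2,1) = exp(-r*dt) * [p*0.000000 + (1-p)*3.529652] = 1.889049
  V(2,2) = exp(-r*dt) * [p*3.529652 + (1-p)*16.472826] = 10.428636
  V(1,0) = exp(-r*dt) * [p*0.000000 + (1-p)*1.889049] = 1.011007
  V(1,1) = exp(-r*dt) * [p*1.889049 + (1-p)*10.428636] = 6.444332
  V(0,0) = exp(-r*dt) * [p*1.011007 + (1-p)*6.444332] = 3.910834


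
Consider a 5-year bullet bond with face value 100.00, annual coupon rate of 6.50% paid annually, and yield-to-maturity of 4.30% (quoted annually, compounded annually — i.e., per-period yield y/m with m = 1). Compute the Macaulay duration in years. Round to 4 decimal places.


Answer: Macaulay duration = 4.4549 years

Derivation:
Coupon per period c = face * coupon_rate / m = 6.500000
Periods per year m = 1; per-period yield y/m = 0.043000
Number of cashflows N = 5
Cashflows (t years, CF_t, discount factor 1/(1+y/m)^(m*t), PV):
  t = 1.0000: CF_t = 6.500000, DF = 0.958773, PV = 6.232023
  t = 2.0000: CF_t = 6.500000, DF = 0.919245, PV = 5.975094
  t = 3.0000: CF_t = 6.500000, DF = 0.881347, PV = 5.728757
  t = 4.0000: CF_t = 6.500000, DF = 0.845012, PV = 5.492577
  t = 5.0000: CF_t = 106.500000, DF = 0.810174, PV = 86.283562
Price P = sum_t PV_t = 109.712013
Macaulay numerator sum_t t * PV_t:
  t * PV_t at t = 1.0000: 6.232023
  t * PV_t at t = 2.0000: 11.950188
  t * PV_t at t = 3.0000: 17.186272
  t * PV_t at t = 4.0000: 21.970306
  t * PV_t at t = 5.0000: 431.417810
Macaulay duration D = (sum_t t * PV_t) / P = 488.756600 / 109.712013 = 4.454905


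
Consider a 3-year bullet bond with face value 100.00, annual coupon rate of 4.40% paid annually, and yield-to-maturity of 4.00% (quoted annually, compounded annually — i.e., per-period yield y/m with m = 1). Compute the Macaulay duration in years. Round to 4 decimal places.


Coupon per period c = face * coupon_rate / m = 4.400000
Periods per year m = 1; per-period yield y/m = 0.040000
Number of cashflows N = 3
Cashflows (t years, CF_t, discount factor 1/(1+y/m)^(m*t), PV):
  t = 1.0000: CF_t = 4.400000, DF = 0.961538, PV = 4.230769
  t = 2.0000: CF_t = 4.400000, DF = 0.924556, PV = 4.068047
  t = 3.0000: CF_t = 104.400000, DF = 0.888996, PV = 92.811220
Price P = sum_t PV_t = 101.110036
Macaulay numerator sum_t t * PV_t:
  t * PV_t at t = 1.0000: 4.230769
  t * PV_t at t = 2.0000: 8.136095
  t * PV_t at t = 3.0000: 278.433660
Macaulay duration D = (sum_t t * PV_t) / P = 290.800523 / 101.110036 = 2.876080

Answer: Macaulay duration = 2.8761 years


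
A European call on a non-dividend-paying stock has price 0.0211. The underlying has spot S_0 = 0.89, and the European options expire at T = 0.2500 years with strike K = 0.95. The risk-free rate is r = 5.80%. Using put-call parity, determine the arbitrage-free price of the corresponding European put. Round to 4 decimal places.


Put-call parity: C - P = S_0 * exp(-qT) - K * exp(-rT).
S_0 * exp(-qT) = 0.8900 * 1.00000000 = 0.89000000
K * exp(-rT) = 0.9500 * 0.98560462 = 0.93632439
P = C - S*exp(-qT) + K*exp(-rT)
P = 0.0211 - 0.89000000 + 0.93632439 = 0.0674

Answer: Put price = 0.0674


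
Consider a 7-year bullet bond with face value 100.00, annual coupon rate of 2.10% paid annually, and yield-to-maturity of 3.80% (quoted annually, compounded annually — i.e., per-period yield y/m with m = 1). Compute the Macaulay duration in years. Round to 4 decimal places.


Answer: Macaulay duration = 6.5543 years

Derivation:
Coupon per period c = face * coupon_rate / m = 2.100000
Periods per year m = 1; per-period yield y/m = 0.038000
Number of cashflows N = 7
Cashflows (t years, CF_t, discount factor 1/(1+y/m)^(m*t), PV):
  t = 1.0000: CF_t = 2.100000, DF = 0.963391, PV = 2.023121
  t = 2.0000: CF_t = 2.100000, DF = 0.928122, PV = 1.949057
  t = 3.0000: CF_t = 2.100000, DF = 0.894145, PV = 1.877704
  t = 4.0000: CF_t = 2.100000, DF = 0.861411, PV = 1.808964
  t = 5.0000: CF_t = 2.100000, DF = 0.829876, PV = 1.742740
  t = 6.0000: CF_t = 2.100000, DF = 0.799495, PV = 1.678940
  t = 7.0000: CF_t = 102.100000, DF = 0.770227, PV = 78.640138
Price P = sum_t PV_t = 89.720665
Macaulay numerator sum_t t * PV_t:
  t * PV_t at t = 1.0000: 2.023121
  t * PV_t at t = 2.0000: 3.898114
  t * PV_t at t = 3.0000: 5.633113
  t * PV_t at t = 4.0000: 7.235855
  t * PV_t at t = 5.0000: 8.713699
  t * PV_t at t = 6.0000: 10.073640
  t * PV_t at t = 7.0000: 550.480967
Macaulay duration D = (sum_t t * PV_t) / P = 588.058510 / 89.720665 = 6.554326


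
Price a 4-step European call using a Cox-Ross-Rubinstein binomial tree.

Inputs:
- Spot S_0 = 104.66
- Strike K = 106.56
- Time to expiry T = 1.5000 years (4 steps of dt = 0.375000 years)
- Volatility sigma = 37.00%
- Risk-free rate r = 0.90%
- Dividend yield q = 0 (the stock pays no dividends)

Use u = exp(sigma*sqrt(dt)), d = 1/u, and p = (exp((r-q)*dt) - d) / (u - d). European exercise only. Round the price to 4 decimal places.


Answer: Price = V(0,0) = 17.7704

Derivation:
dt = T/N = 0.375000
u = exp(sigma*sqrt(dt)) = 1.254300; d = 1/u = 0.797257
p = (exp((r-q)*dt) - d) / (u - d) = 0.450994
Discount per step: exp(-r*dt) = 0.996631
Stock lattice S(k, i) with i counting down-moves:
  k=0: S(0,0) = 104.6600
  k=1: S(1,0) = 131.2751; S(1,1) = 83.4410
  k=2: S(2,0) = 164.6583; S(2,1) = 104.6600; S(2,2) = 66.5239
  k=3: S(3,0) = 206.5310; S(3,1) = 131.2751; S(3,2) = 83.4410; S(3,3) = 53.0367
  k=4: S(4,0) = 259.0518; S(4,1) = 164.6583; S(4,2) = 104.6600; S(4,3) = 66.5239; S(4,4) = 42.2839
Terminal payoffs V(N, i) = max(S_T - K, 0):
  V(4,0) = 152.491843; V(4,1) = 58.098331; V(4,2) = 0.000000; V(4,3) = 0.000000; V(4,4) = 0.000000
Backward induction: V(k, i) = exp(-r*dt) * [p * V(k+1, i) + (1-p) * V(k+1, i+1)].
  V(3,0) = exp(-r*dt) * [p*152.491843 + (1-p)*58.098331] = 100.330009
  V(3,1) = exp(-r*dt) * [p*58.098331 + (1-p)*0.000000] = 26.113690
  V(3,2) = exp(-r*dt) * [p*0.000000 + (1-p)*0.000000] = 0.000000
  V(3,3) = exp(-r*dt) * [p*0.000000 + (1-p)*0.000000] = 0.000000
  V(2,0) = exp(-r*dt) * [p*100.330009 + (1-p)*26.113690] = 59.384011
  V(2,1) = exp(-r*dt) * [p*26.113690 + (1-p)*0.000000] = 11.737425
  V(2,2) = exp(-r*dt) * [p*0.000000 + (1-p)*0.000000] = 0.000000
  V(1,0) = exp(-r*dt) * [p*59.384011 + (1-p)*11.737425] = 33.113780
  V(1,1) = exp(-r*dt) * [p*11.737425 + (1-p)*0.000000] = 5.275667
  V(0,0) = exp(-r*dt) * [p*33.113780 + (1-p)*5.275667] = 17.770400


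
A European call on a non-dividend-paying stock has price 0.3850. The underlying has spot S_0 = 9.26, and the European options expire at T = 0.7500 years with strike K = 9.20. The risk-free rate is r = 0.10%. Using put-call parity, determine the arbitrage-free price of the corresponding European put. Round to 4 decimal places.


Answer: Put price = 0.3181

Derivation:
Put-call parity: C - P = S_0 * exp(-qT) - K * exp(-rT).
S_0 * exp(-qT) = 9.2600 * 1.00000000 = 9.26000000
K * exp(-rT) = 9.2000 * 0.99925028 = 9.19310259
P = C - S*exp(-qT) + K*exp(-rT)
P = 0.3850 - 9.26000000 + 9.19310259 = 0.3181


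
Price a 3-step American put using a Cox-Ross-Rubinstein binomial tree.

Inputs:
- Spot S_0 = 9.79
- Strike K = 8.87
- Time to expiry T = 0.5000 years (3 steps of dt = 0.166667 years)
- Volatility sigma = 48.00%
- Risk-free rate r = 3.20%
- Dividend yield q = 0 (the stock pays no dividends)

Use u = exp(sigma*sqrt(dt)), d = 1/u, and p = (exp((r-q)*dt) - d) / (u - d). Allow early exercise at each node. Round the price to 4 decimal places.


dt = T/N = 0.166667
u = exp(sigma*sqrt(dt)) = 1.216477; d = 1/u = 0.822046
p = (exp((r-q)*dt) - d) / (u - d) = 0.464724
Discount per step: exp(-r*dt) = 0.994681
Stock lattice S(k, i) with i counting down-moves:
  k=0: S(0,0) = 9.7900
  k=1: S(1,0) = 11.9093; S(1,1) = 8.0478
  k=2: S(2,0) = 14.4874; S(2,1) = 9.7900; S(2,2) = 6.6157
  k=3: S(3,0) = 17.6236; S(3,1) = 11.9093; S(3,2) = 8.0478; S(3,3) = 5.4384
Terminal payoffs V(N, i) = max(K - S_T, 0):
  V(3,0) = 0.000000; V(3,1) = 0.000000; V(3,2) = 0.822172; V(3,3) = 3.431605
Backward induction: V(k, i) = exp(-r*dt) * [p * V(k+1, i) + (1-p) * V(k+1, i+1)]; then take max(V_cont, immediate exercise) for American.
  V(2,0) = exp(-r*dt) * [p*0.000000 + (1-p)*0.000000] = 0.000000; exercise = 0.000000; V(2,0) = max -> 0.000000
  V(2,1) = exp(-r*dt) * [p*0.000000 + (1-p)*0.822172] = 0.437748; exercise = 0.000000; V(2,1) = max -> 0.437748
  V(2,2) = exp(-r*dt) * [p*0.822172 + (1-p)*3.431605] = 2.207136; exercise = 2.254317; V(2,2) = max -> 2.254317
  V(1,0) = exp(-r*dt) * [p*0.000000 + (1-p)*0.437748] = 0.233070; exercise = 0.000000; V(1,0) = max -> 0.233070
  V(1,1) = exp(-r*dt) * [p*0.437748 + (1-p)*2.254317] = 1.402613; exercise = 0.822172; V(1,1) = max -> 1.402613
  V(0,0) = exp(-r*dt) * [p*0.233070 + (1-p)*1.402613] = 0.854528; exercise = 0.000000; V(0,0) = max -> 0.854528

Answer: Price = V(0,0) = 0.8545


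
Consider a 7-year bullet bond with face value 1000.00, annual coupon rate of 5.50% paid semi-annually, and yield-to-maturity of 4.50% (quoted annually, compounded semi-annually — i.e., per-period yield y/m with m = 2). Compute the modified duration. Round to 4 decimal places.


Coupon per period c = face * coupon_rate / m = 27.500000
Periods per year m = 2; per-period yield y/m = 0.022500
Number of cashflows N = 14
Cashflows (t years, CF_t, discount factor 1/(1+y/m)^(m*t), PV):
  t = 0.5000: CF_t = 27.500000, DF = 0.977995, PV = 26.894866
  t = 1.0000: CF_t = 27.500000, DF = 0.956474, PV = 26.303047
  t = 1.5000: CF_t = 27.500000, DF = 0.935427, PV = 25.724251
  t = 2.0000: CF_t = 27.500000, DF = 0.914843, PV = 25.158192
  t = 2.5000: CF_t = 27.500000, DF = 0.894712, PV = 24.604589
  t = 3.0000: CF_t = 27.500000, DF = 0.875024, PV = 24.063167
  t = 3.5000: CF_t = 27.500000, DF = 0.855769, PV = 23.533660
  t = 4.0000: CF_t = 27.500000, DF = 0.836938, PV = 23.015805
  t = 4.5000: CF_t = 27.500000, DF = 0.818522, PV = 22.509344
  t = 5.0000: CF_t = 27.500000, DF = 0.800510, PV = 22.014029
  t = 5.5000: CF_t = 27.500000, DF = 0.782895, PV = 21.529612
  t = 6.0000: CF_t = 27.500000, DF = 0.765667, PV = 21.055856
  t = 6.5000: CF_t = 27.500000, DF = 0.748819, PV = 20.592524
  t = 7.0000: CF_t = 1027.500000, DF = 0.732341, PV = 752.480755
Price P = sum_t PV_t = 1059.479696
First compute Macaulay numerator sum_t t * PV_t:
  t * PV_t at t = 0.5000: 13.447433
  t * PV_t at t = 1.0000: 26.303047
  t * PV_t at t = 1.5000: 38.586377
  t * PV_t at t = 2.0000: 50.316384
  t * PV_t at t = 2.5000: 61.511472
  t * PV_t at t = 3.0000: 72.189502
  t * PV_t at t = 3.5000: 82.367810
  t * PV_t at t = 4.0000: 92.063218
  t * PV_t at t = 4.5000: 101.292049
  t * PV_t at t = 5.0000: 110.070143
  t * PV_t at t = 5.5000: 118.412868
  t * PV_t at t = 6.0000: 126.335134
  t * PV_t at t = 6.5000: 133.851405
  t * PV_t at t = 7.0000: 5267.365284
Macaulay duration D = 6294.112126 / 1059.479696 = 5.940758
Modified duration = D / (1 + y/m) = 5.940758 / (1 + 0.022500) = 5.810032

Answer: Modified duration = 5.8100


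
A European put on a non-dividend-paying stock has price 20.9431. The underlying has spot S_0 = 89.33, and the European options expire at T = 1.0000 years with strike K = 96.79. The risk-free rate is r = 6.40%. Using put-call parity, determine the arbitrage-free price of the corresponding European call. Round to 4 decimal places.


Answer: Call price = 19.4836

Derivation:
Put-call parity: C - P = S_0 * exp(-qT) - K * exp(-rT).
S_0 * exp(-qT) = 89.3300 * 1.00000000 = 89.33000000
K * exp(-rT) = 96.7900 * 0.93800500 = 90.78950390
C = P + S*exp(-qT) - K*exp(-rT)
C = 20.9431 + 89.33000000 - 90.78950390 = 19.4836
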